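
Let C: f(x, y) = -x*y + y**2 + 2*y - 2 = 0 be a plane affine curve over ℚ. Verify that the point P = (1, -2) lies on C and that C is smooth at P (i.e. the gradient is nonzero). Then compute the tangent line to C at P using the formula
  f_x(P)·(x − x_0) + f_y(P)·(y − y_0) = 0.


Tangent line at P: 2*x - 3*y - 8 = 0.

Step 1: f(1, -2) = 0, so P lies on C.
Step 2: partial derivatives
  f_x(x, y) = -y, f_y(x, y) = -x + 2*y + 2.
  f_x(P) = 2, f_y(P) = -3 (gradient nonzero, so P is smooth).
Step 3: tangent line at P: 2·(x − 1) + -3·(y − -2) = 0.
Expanding: 2*x - 3*y - 8 = 0.


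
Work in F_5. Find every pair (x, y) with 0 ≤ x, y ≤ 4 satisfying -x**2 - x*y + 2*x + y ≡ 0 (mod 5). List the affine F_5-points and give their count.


Affine F_5-points: {(0, 0), (2, 0), (3, 1), (4, 4)}; count = 4.

For each of the 25 pairs (x, y) ∈ F_5², evaluate f(x, y) mod 5. Record the zeros.
  x = 0: [0↦0, 1↦1, 2↦2, 3↦3, 4↦4]  zeros at y ∈ {0}
  x = 1: [0↦1, 1↦1, 2↦1, 3↦1, 4↦1]  zeros at y ∈ ∅
  x = 2: [0↦0, 1↦4, 2↦3, 3↦2, 4↦1]  zeros at y ∈ {0}
  x = 3: [0↦2, 1↦0, 2↦3, 3↦1, 4↦4]  zeros at y ∈ {1}
  x = 4: [0↦2, 1↦4, 2↦1, 3↦3, 4↦0]  zeros at y ∈ {4}
Collecting zeros: affine points = {(0, 0), (2, 0), (3, 1), (4, 4)}.
Total count |C(F_5)_aff| = 4.


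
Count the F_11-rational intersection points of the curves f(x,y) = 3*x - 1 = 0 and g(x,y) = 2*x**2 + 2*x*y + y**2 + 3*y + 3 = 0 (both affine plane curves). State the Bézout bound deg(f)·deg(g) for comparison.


Common zeros: {(4, 3), (4, 8)}; count = 2; Bézout bound = 2.

deg(f) = 1, deg(g) = 2, so Bézout bound = 2.
Scan x ∈ F_11. For each x, list the y ∈ F_11 with f(x, y) ≡ 0 and those with g(x, y) ≡ 0 (mod 11); the common zeros in that column are the intersection.
  x = 0: f ≡ 0 at y ∈ ∅; g ≡ 0 at y ∈ ∅; common: ∅.
  x = 1: f ≡ 0 at y ∈ ∅; g ≡ 0 at y ∈ {1, 5}; common: ∅.
  x = 2: f ≡ 0 at y ∈ ∅; g ≡ 0 at y ∈ {0, 4}; common: ∅.
  x = 3: f ≡ 0 at y ∈ ∅; g ≡ 0 at y ∈ ∅; common: ∅.
  x = 4: f ≡ 0 at y ∈ {0, 1, 2, 3, 4, 5, 6, 7, 8, 9, 10}; g ≡ 0 at y ∈ {3, 8}; common: {3, 8}.
  x = 5: f ≡ 0 at y ∈ ∅; g ≡ 0 at y ∈ {4, 5}; common: ∅.
  x = 6: f ≡ 0 at y ∈ ∅; g ≡ 0 at y ∈ ∅; common: ∅.
  x = 7: f ≡ 0 at y ∈ ∅; g ≡ 0 at y ∈ ∅; common: ∅.
  x = 8: f ≡ 0 at y ∈ ∅; g ≡ 0 at y ∈ ∅; common: ∅.
  x = 9: f ≡ 0 at y ∈ ∅; g ≡ 0 at y ∈ {0, 1}; common: ∅.
  x = 10: f ≡ 0 at y ∈ ∅; g ≡ 0 at y ∈ {2, 8}; common: ∅.
Collecting: common zeros = {(4, 3), (4, 8)}, so the count is 2.
Comparison with the Bézout bound: 2 ≤ 2 = deg(f)·deg(g), as expected for curves with no common component (the bound is attained).


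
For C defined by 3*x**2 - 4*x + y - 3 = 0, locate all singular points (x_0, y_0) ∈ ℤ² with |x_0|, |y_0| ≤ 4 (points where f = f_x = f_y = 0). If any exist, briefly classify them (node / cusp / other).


No singular points in the scanned grid; C is smooth there.

Compute partial derivatives:
  f_x = 6*x - 4.
  f_y = 1.
f_y = 1 is a nonzero constant, so f_y never vanishes: no point (x, y) can satisfy f = f_x = f_y = 0. In particular no (x, y) ∈ {−4, ..., 4}² is singular; the curve is smooth.


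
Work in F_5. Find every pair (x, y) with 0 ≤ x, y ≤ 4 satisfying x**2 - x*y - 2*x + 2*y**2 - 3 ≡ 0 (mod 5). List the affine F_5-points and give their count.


Affine F_5-points: {(0, 2), (0, 3), (3, 0), (3, 4), (4, 0), (4, 2)}; count = 6.

For each of the 25 pairs (x, y) ∈ F_5², evaluate f(x, y) mod 5. Record the zeros.
  x = 0: [0↦2, 1↦4, 2↦0, 3↦0, 4↦4]  zeros at y ∈ {2, 3}
  x = 1: [0↦1, 1↦2, 2↦2, 3↦1, 4↦4]  zeros at y ∈ ∅
  x = 2: [0↦2, 1↦2, 2↦1, 3↦4, 4↦1]  zeros at y ∈ ∅
  x = 3: [0↦0, 1↦4, 2↦2, 3↦4, 4↦0]  zeros at y ∈ {0, 4}
  x = 4: [0↦0, 1↦3, 2↦0, 3↦1, 4↦1]  zeros at y ∈ {0, 2}
Collecting zeros: affine points = {(0, 2), (0, 3), (3, 0), (3, 4), (4, 0), (4, 2)}.
Total count |C(F_5)_aff| = 6.


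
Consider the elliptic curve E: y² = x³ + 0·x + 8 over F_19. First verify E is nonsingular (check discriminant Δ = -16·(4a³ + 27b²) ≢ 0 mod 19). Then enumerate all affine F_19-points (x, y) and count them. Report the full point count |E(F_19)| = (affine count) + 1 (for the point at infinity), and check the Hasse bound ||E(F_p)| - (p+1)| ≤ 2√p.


Affine points = {(1, 3), (1, 16), (2, 4), (2, 15), (3, 4), (3, 15), (5, 0), (7, 3), (7, 16), (8, 8), (8, 11), (10, 1), (10, 18), (11, 3), (11, 16), (12, 8), (12, 11), (13, 1), (13, 18), (14, 4), (14, 15), (15, 1), (15, 18), (16, 0), (17, 0), (18, 8), (18, 11)}; affine count = 27; |E(F_19)| = 28.

Discriminant check: Δ ∝ 4a³ + 27b² = 4·0³ + 27·8² = 4·0 + 27·64 ≡ 18 (mod 19). Nonzero ⇒ E is nonsingular.
For each x ∈ F_19, compute rhs = x³ + 0·x + 8 mod 19, then count y ∈ F_19 with y² ≡ rhs.
  x = 0: rhs = 8, matching y values: none (0 points).
  x = 1: rhs = 9, matching y values: 3, 16 (2 points).
  x = 2: rhs = 16, matching y values: 4, 15 (2 points).
  x = 3: rhs = 16, matching y values: 4, 15 (2 points).
  x = 4: rhs = 15, matching y values: none (0 points).
  x = 5: rhs = 0, matching y values: 0 (1 points).
  x = 6: rhs = 15, matching y values: none (0 points).
  x = 7: rhs = 9, matching y values: 3, 16 (2 points).
  x = 8: rhs = 7, matching y values: 8, 11 (2 points).
  x = 9: rhs = 15, matching y values: none (0 points).
  x = 10: rhs = 1, matching y values: 1, 18 (2 points).
  x = 11: rhs = 9, matching y values: 3, 16 (2 points).
  x = 12: rhs = 7, matching y values: 8, 11 (2 points).
  x = 13: rhs = 1, matching y values: 1, 18 (2 points).
  x = 14: rhs = 16, matching y values: 4, 15 (2 points).
  x = 15: rhs = 1, matching y values: 1, 18 (2 points).
  x = 16: rhs = 0, matching y values: 0 (1 points).
  x = 17: rhs = 0, matching y values: 0 (1 points).
  x = 18: rhs = 7, matching y values: 8, 11 (2 points).
Total affine count: 27.
Full point count |E(F_19)| = 27 + 1 = 28.
Hasse bound: |28 − (19+1)| = |8| = 8 ≤ 2√19 ≈ 8.7178 ✓.


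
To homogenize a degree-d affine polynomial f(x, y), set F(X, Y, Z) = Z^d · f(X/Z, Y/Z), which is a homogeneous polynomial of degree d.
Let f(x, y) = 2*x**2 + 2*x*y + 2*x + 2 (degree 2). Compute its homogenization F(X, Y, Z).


F(X, Y, Z) = 2*X**2 + 2*X*Y + 2*X*Z + 2*Z**2

deg(f) = 2.
Substitute x = X/Z, y = Y/Z into f, then multiply by Z^2.
  monomial 2·x^2·y^0 ↦ 2·X^2·Y^0·Z^0.
  monomial 2·x^1·y^1 ↦ 2·X^1·Y^1·Z^0.
  monomial 2·x^1·y^0 ↦ 2·X^1·Y^0·Z^1.
  monomial 2·x^0·y^0 ↦ 2·X^0·Y^0·Z^2.
Collecting: F(X, Y, Z) = 2*X**2 + 2*X*Y + 2*X*Z + 2*Z**2.


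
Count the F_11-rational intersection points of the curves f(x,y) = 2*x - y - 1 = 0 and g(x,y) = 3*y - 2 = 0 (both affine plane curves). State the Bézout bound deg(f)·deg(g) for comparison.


Common zeros: {(10, 8)}; count = 1; Bézout bound = 1.

deg(f) = 1, deg(g) = 1, so Bézout bound = 1.
Scan x ∈ F_11. For each x, list the y ∈ F_11 with f(x, y) ≡ 0 and those with g(x, y) ≡ 0 (mod 11); the common zeros in that column are the intersection.
  x = 0: f ≡ 0 at y ∈ {10}; g ≡ 0 at y ∈ {8}; common: ∅.
  x = 1: f ≡ 0 at y ∈ {1}; g ≡ 0 at y ∈ {8}; common: ∅.
  x = 2: f ≡ 0 at y ∈ {3}; g ≡ 0 at y ∈ {8}; common: ∅.
  x = 3: f ≡ 0 at y ∈ {5}; g ≡ 0 at y ∈ {8}; common: ∅.
  x = 4: f ≡ 0 at y ∈ {7}; g ≡ 0 at y ∈ {8}; common: ∅.
  x = 5: f ≡ 0 at y ∈ {9}; g ≡ 0 at y ∈ {8}; common: ∅.
  x = 6: f ≡ 0 at y ∈ {0}; g ≡ 0 at y ∈ {8}; common: ∅.
  x = 7: f ≡ 0 at y ∈ {2}; g ≡ 0 at y ∈ {8}; common: ∅.
  x = 8: f ≡ 0 at y ∈ {4}; g ≡ 0 at y ∈ {8}; common: ∅.
  x = 9: f ≡ 0 at y ∈ {6}; g ≡ 0 at y ∈ {8}; common: ∅.
  x = 10: f ≡ 0 at y ∈ {8}; g ≡ 0 at y ∈ {8}; common: {8}.
Collecting: common zeros = {(10, 8)}, so the count is 1.
Comparison with the Bézout bound: 1 ≤ 1 = deg(f)·deg(g), as expected for curves with no common component (the bound is attained).


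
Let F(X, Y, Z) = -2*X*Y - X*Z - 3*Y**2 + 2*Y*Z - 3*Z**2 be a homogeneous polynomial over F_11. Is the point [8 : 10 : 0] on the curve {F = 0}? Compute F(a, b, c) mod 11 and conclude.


F(8,10,0) ≡ 2 (mod 11); P is NOT on the curve.

Evaluate F(8, 10, 0) term-by-term (mod 11).
  -2*X*Y ↦ -2·8·10·1 = -160
  -X*Z ↦ -1·8·1·0 = 0
  -3*Y**2 ↦ -3·1·100·1 = -300
  2*Y*Z ↦ 2·1·10·0 = 0
  -3*Z**2 ↦ -3·1·1·0 = 0
Sum: F(8, 10, 0) = (-160) + (0) + (-300) + (0) + (0) = -460.
Reducing mod 11: -460 ≡ 2 (mod 11).
Since F(a, b, c) ≡ 2 ≠ 0 (mod 11), P does NOT lie on the curve.


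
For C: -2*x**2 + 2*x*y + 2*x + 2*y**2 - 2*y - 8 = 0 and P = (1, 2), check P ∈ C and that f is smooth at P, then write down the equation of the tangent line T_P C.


Tangent line at P: 2*x + 8*y - 18 = 0.

Step 1: f(1, 2) = 0, so P lies on C.
Step 2: partial derivatives
  f_x(x, y) = -4*x + 2*y + 2, f_y(x, y) = 2*x + 4*y - 2.
  f_x(P) = 2, f_y(P) = 8 (gradient nonzero, so P is smooth).
Step 3: tangent line at P: 2·(x − 1) + 8·(y − 2) = 0.
Expanding: 2*x + 8*y - 18 = 0.


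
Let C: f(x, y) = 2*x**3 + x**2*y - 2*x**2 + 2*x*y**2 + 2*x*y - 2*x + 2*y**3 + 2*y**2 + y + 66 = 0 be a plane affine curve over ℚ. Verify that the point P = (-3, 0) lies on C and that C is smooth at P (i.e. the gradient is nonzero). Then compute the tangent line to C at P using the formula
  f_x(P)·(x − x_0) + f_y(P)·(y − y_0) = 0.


Tangent line at P: 64*x + 4*y + 192 = 0.

Step 1: f(-3, 0) = 0, so P lies on C.
Step 2: partial derivatives
  f_x(x, y) = 6*x**2 + 2*x*y - 4*x + 2*y**2 + 2*y - 2, f_y(x, y) = x**2 + 4*x*y + 2*x + 6*y**2 + 4*y + 1.
  f_x(P) = 64, f_y(P) = 4 (gradient nonzero, so P is smooth).
Step 3: tangent line at P: 64·(x − -3) + 4·(y − 0) = 0.
Expanding: 64*x + 4*y + 192 = 0.


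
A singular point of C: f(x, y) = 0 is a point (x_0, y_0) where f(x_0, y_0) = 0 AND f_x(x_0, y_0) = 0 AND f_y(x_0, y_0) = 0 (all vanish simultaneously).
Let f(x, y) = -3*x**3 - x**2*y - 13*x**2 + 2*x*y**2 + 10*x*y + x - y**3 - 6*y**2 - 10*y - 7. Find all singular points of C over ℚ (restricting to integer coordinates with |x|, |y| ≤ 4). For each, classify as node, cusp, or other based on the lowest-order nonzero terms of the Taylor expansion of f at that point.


Singular points: {(-1, -3)}; classification: node.

Compute partial derivatives:
  f_x = -9*x**2 - 2*x*y - 26*x + 2*y**2 + 10*y + 1.
  f_y = -x**2 + 4*x*y + 10*x - 3*y**2 - 12*y - 10.
Scan x_0 ∈ {−4, ..., 4}. For each x_0, f_y(x_0, y) is a polynomial in y; find its integer roots y ∈ {−4, ..., 4}, then test f_x and f at those candidates.
  x = -4: f_y(-4, y) = -3*y**2 - 28*y - 66; no integer root y with |y| ≤ 4.
  x = -3: f_y(-3, y) = -3*y**2 - 24*y - 49; no integer root y with |y| ≤ 4.
  x = -2: f_y(-2, y) = -3*y**2 - 20*y - 34; no integer root y with |y| ≤ 4.
  x = -1: f_y(-1, y) = -3*y**2 - 16*y - 21; vanishes at y ∈ {-3}. (-1, -3): f_x = 0, f = 0 — SINGULAR.
  x = 0: f_y(0, y) = -3*y**2 - 12*y - 10; no integer root y with |y| ≤ 4.
  x = 1: f_y(1, y) = -3*y**2 - 8*y - 1; no integer root y with |y| ≤ 4.
  x = 2: f_y(2, y) = -3*y**2 - 4*y + 6; no integer root y with |y| ≤ 4.
  x = 3: f_y(3, y) = 11 - 3*y**2; no integer root y with |y| ≤ 4.
  x = 4: f_y(4, y) = -3*y**2 + 4*y + 14; no integer root y with |y| ≤ 4.
Only singular point on the grid: (-1, -3).
Classify: substitute x = -1 + u, y = -3 + v and expand: f = -3*u**3 - u**2*v - u**2 + 2*u*v**2 - v**3 + v**2.
No constant or linear terms (consistent with a singular point). Quadratic part: -u**2 + v**2. Cubic part: -3*u**3 - u**2*v + 2*u*v**2 - v**3.
The quadratic part v**2 - u**2 = (v − u)(v + u) splits into two distinct linear factors, so there are two distinct tangent lines y − -3 = ±(x − -1) — this is a node (ordinary double point).
Classification: node.


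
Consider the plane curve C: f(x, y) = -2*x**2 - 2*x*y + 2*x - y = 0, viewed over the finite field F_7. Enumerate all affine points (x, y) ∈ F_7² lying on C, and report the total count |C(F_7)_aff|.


Affine F_7-points: {(0, 0), (1, 0), (2, 2), (4, 2), (5, 4), (6, 4)}; count = 6.

For each of the 49 pairs (x, y) ∈ F_7², evaluate f(x, y) mod 7. Record the zeros.
  x = 0: [0↦0, 1↦6, 2↦5, 3↦4, 4↦3, 5↦2, 6↦1]  zeros at y ∈ {0}
  x = 1: [0↦0, 1↦4, 2↦1, 3↦5, 4↦2, 5↦6, 6↦3]  zeros at y ∈ {0}
  x = 2: [0↦3, 1↦5, 2↦0, 3↦2, 4↦4, 5↦6, 6↦1]  zeros at y ∈ {2}
  x = 3: [0↦2, 1↦2, 2↦2, 3↦2, 4↦2, 5↦2, 6↦2]  zeros at y ∈ ∅
  x = 4: [0↦4, 1↦2, 2↦0, 3↦5, 4↦3, 5↦1, 6↦6]  zeros at y ∈ {2}
  x = 5: [0↦2, 1↦5, 2↦1, 3↦4, 4↦0, 5↦3, 6↦6]  zeros at y ∈ {4}
  x = 6: [0↦3, 1↦4, 2↦5, 3↦6, 4↦0, 5↦1, 6↦2]  zeros at y ∈ {4}
Collecting zeros: affine points = {(0, 0), (1, 0), (2, 2), (4, 2), (5, 4), (6, 4)}.
Total count |C(F_7)_aff| = 6.


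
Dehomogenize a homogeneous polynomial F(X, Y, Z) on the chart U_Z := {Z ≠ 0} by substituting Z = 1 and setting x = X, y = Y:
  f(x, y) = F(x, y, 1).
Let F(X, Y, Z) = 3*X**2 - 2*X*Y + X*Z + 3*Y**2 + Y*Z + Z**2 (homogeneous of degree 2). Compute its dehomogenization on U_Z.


f(x, y) = 3*x**2 - 2*x*y + x + 3*y**2 + y + 1

On U_Z we set Z = 1. Each monomial c·X^i·Y^j·Z^k in F becomes c·x^i·y^j·1^k = c·x^i·y^j.
Substituting Z = 1: F(X, Y, 1) = 3*x**2 - 2*x*y + x + 3*y**2 + y + 1.
Note: deg(f) ≤ deg(F) = 2; strict inequality happens when F is divisible by Z (lost terms).


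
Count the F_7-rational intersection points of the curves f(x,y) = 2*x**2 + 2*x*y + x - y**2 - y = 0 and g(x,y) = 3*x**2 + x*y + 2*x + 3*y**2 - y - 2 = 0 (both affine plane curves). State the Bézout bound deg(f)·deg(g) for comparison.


Common zeros: ∅; count = 0; Bézout bound = 4.

deg(f) = 2, deg(g) = 2, so Bézout bound = 4.
Scan x ∈ F_7. For each x, list the y ∈ F_7 with f(x, y) ≡ 0 and those with g(x, y) ≡ 0 (mod 7); the common zeros in that column are the intersection.
  x = 0: f ≡ 0 at y ∈ {0, 6}; g ≡ 0 at y ∈ {1, 4}; common: ∅.
  x = 1: f ≡ 0 at y ∈ ∅; g ≡ 0 at y ∈ ∅; common: ∅.
  x = 2: f ≡ 0 at y ∈ {5}; g ≡ 0 at y ∈ {0, 2}; common: ∅.
  x = 3: f ≡ 0 at y ∈ {0, 5}; g ≡ 0 at y ∈ ∅; common: ∅.
  x = 4: f ≡ 0 at y ∈ {1, 6}; g ≡ 0 at y ∈ ∅; common: ∅.
  x = 5: f ≡ 0 at y ∈ {1}; g ≡ 0 at y ∈ {4}; common: ∅.
  x = 6: f ≡ 0 at y ∈ ∅; g ≡ 0 at y ∈ {1, 2}; common: ∅.
Collecting: common zeros = ∅, so the count is 0.
Comparison with the Bézout bound: 0 ≤ 4 = deg(f)·deg(g), as expected for curves with no common component (the affine F_7-count falls short of the bound because intersections may lie at infinity, over extension fields, or carry multiplicity).


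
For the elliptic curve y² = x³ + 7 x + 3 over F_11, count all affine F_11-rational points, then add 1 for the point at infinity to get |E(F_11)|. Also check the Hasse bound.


Affine points = {(0, 5), (0, 6), (1, 0), (2, 5), (2, 6), (5, 3), (5, 8), (9, 5), (9, 6)}; affine count = 9; |E(F_11)| = 10.

Discriminant check: Δ ∝ 4a³ + 27b² = 4·7³ + 27·3² = 4·343 + 27·9 ≡ 9 (mod 11). Nonzero ⇒ E is nonsingular.
For each x ∈ F_11, compute rhs = x³ + 7·x + 3 mod 11, then count y ∈ F_11 with y² ≡ rhs.
  x = 0: rhs = 3, matching y values: 5, 6 (2 points).
  x = 1: rhs = 0, matching y values: 0 (1 points).
  x = 2: rhs = 3, matching y values: 5, 6 (2 points).
  x = 3: rhs = 7, matching y values: none (0 points).
  x = 4: rhs = 7, matching y values: none (0 points).
  x = 5: rhs = 9, matching y values: 3, 8 (2 points).
  x = 6: rhs = 8, matching y values: none (0 points).
  x = 7: rhs = 10, matching y values: none (0 points).
  x = 8: rhs = 10, matching y values: none (0 points).
  x = 9: rhs = 3, matching y values: 5, 6 (2 points).
  x = 10: rhs = 6, matching y values: none (0 points).
Total affine count: 9.
Full point count |E(F_11)| = 9 + 1 = 10.
Hasse bound: |10 − (11+1)| = |-2| = 2 ≤ 2√11 ≈ 6.6332 ✓.


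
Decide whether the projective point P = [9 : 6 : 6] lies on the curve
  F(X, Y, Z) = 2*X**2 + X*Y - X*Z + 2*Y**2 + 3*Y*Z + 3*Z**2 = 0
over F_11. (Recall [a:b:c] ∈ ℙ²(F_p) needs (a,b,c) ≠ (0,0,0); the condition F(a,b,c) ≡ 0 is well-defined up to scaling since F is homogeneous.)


F(9,6,6) ≡ 10 (mod 11); P is NOT on the curve.

Evaluate F(9, 6, 6) term-by-term (mod 11).
  2*X**2 ↦ 2·81·1·1 = 162
  X*Y ↦ 1·9·6·1 = 54
  -X*Z ↦ -1·9·1·6 = -54
  2*Y**2 ↦ 2·1·36·1 = 72
  3*Y*Z ↦ 3·1·6·6 = 108
  3*Z**2 ↦ 3·1·1·36 = 108
Sum: F(9, 6, 6) = (162) + (54) + (-54) + (72) + (108) + (108) = 450.
Reducing mod 11: 450 ≡ 10 (mod 11).
Since F(a, b, c) ≡ 10 ≠ 0 (mod 11), P does NOT lie on the curve.


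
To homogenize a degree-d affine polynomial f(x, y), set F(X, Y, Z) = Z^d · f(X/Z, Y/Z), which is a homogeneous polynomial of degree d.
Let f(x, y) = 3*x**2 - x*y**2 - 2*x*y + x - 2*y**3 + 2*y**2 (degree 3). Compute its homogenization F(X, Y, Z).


F(X, Y, Z) = 3*X**2*Z - X*Y**2 - 2*X*Y*Z + X*Z**2 - 2*Y**3 + 2*Y**2*Z

deg(f) = 3.
Substitute x = X/Z, y = Y/Z into f, then multiply by Z^3.
  monomial 3·x^2·y^0 ↦ 3·X^2·Y^0·Z^1.
  monomial -1·x^1·y^2 ↦ -1·X^1·Y^2·Z^0.
  monomial -2·x^1·y^1 ↦ -2·X^1·Y^1·Z^1.
  monomial 1·x^1·y^0 ↦ 1·X^1·Y^0·Z^2.
  monomial -2·x^0·y^3 ↦ -2·X^0·Y^3·Z^0.
  monomial 2·x^0·y^2 ↦ 2·X^0·Y^2·Z^1.
Collecting: F(X, Y, Z) = 3*X**2*Z - X*Y**2 - 2*X*Y*Z + X*Z**2 - 2*Y**3 + 2*Y**2*Z.


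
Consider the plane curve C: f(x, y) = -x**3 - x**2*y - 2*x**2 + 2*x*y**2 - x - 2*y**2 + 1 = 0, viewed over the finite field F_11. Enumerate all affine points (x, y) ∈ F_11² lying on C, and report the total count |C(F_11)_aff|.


Affine F_11-points: {(1, 8), (2, 3), (2, 10), (4, 0), (4, 10), (6, 1), (6, 7), (7, 1), (7, 4), (9, 7)}; count = 10.

For each of the 121 pairs (x, y) ∈ F_11², evaluate f(x, y) mod 11. Record the zeros.
  x = 0: [0↦1, 1↦10, 2↦4, 3↦5, 4↦2, 5↦6, 6↦6, 7↦2, 8↦5, 9↦4, 10↦10]  zeros at y ∈ ∅
  x = 1: [0↦8, 1↦7, 2↦6, 3↦5, 4↦4, 5↦3, 6↦2, 7↦1, 8↦0, 9↦10, 10↦9]  zeros at y ∈ {8}
  x = 2: [0↦5, 1↦3, 2↦5, 3↦0, 4↦10, 5↦2, 6↦9, 7↦9, 8↦2, 9↦10, 10↦0]  zeros at y ∈ {3, 10}
  x = 3: [0↦8, 1↦3, 2↦6, 3↦6, 4↦3, 5↦8, 6↦10, 7↦9, 8↦5, 9↦9, 10↦10]  zeros at y ∈ ∅
  x = 4: [0↦0, 1↦1, 2↦3, 3↦6, 4↦10, 5↦4, 6↦10, 7↦6, 8↦3, 9↦1, 10↦0]  zeros at y ∈ {0, 10}
  x = 5: [0↦8, 1↦2, 2↦1, 3↦5, 4↦3, 5↦6, 6↦3, 7↦5, 8↦1, 9↦2, 10↦8]  zeros at y ∈ ∅
  x = 6: [0↦4, 1↦0, 2↦5, 3↦8, 4↦9, 5↦8, 6↦5, 7↦0, 8↦4, 9↦6, 10↦6]  zeros at y ∈ {1, 7}
  x = 7: [0↦4, 1↦0, 2↦9, 3↦9, 4↦0, 5↦4, 6↦10, 7↦7, 8↦6, 9↦7, 10↦10]  zeros at y ∈ {1, 4}
  x = 8: [0↦2, 1↦7, 2↦7, 3↦2, 4↦3, 5↦10, 6↦1, 7↦9, 8↦1, 9↦10, 10↦3]  zeros at y ∈ ∅
  x = 9: [0↦3, 1↦4, 2↦4, 3↦3, 4↦1, 5↦9, 6↦5, 7↦0, 8↦5, 9↦9, 10↦1]  zeros at y ∈ {7}
  x = 10: [0↦1, 1↦7, 2↦5, 3↦6, 4↦10, 5↦6, 6↦5, 7↦7, 8↦1, 9↦9, 10↦9]  zeros at y ∈ ∅
Collecting zeros: affine points = {(1, 8), (2, 3), (2, 10), (4, 0), (4, 10), (6, 1), (6, 7), (7, 1), (7, 4), (9, 7)}.
Total count |C(F_11)_aff| = 10.


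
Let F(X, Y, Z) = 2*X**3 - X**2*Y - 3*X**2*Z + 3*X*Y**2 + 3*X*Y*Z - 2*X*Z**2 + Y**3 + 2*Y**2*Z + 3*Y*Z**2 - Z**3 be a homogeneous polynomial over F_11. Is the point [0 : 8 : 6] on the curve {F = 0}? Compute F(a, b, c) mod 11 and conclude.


F(0,8,6) ≡ 3 (mod 11); P is NOT on the curve.

Evaluate F(0, 8, 6) term-by-term (mod 11).
  2*X**3 ↦ 2·0·1·1 = 0
  -X**2*Y ↦ -1·0·8·1 = 0
  -3*X**2*Z ↦ -3·0·1·6 = 0
  3*X*Y**2 ↦ 3·0·64·1 = 0
  3*X*Y*Z ↦ 3·0·8·6 = 0
  -2*X*Z**2 ↦ -2·0·1·36 = 0
  Y**3 ↦ 1·1·512·1 = 512
  2*Y**2*Z ↦ 2·1·64·6 = 768
  3*Y*Z**2 ↦ 3·1·8·36 = 864
  -Z**3 ↦ -1·1·1·216 = -216
Sum: F(0, 8, 6) = (0) + (0) + (0) + (0) + (0) + (0) + (512) + (768) + (864) + (-216) = 1928.
Reducing mod 11: 1928 ≡ 3 (mod 11).
Since F(a, b, c) ≡ 3 ≠ 0 (mod 11), P does NOT lie on the curve.


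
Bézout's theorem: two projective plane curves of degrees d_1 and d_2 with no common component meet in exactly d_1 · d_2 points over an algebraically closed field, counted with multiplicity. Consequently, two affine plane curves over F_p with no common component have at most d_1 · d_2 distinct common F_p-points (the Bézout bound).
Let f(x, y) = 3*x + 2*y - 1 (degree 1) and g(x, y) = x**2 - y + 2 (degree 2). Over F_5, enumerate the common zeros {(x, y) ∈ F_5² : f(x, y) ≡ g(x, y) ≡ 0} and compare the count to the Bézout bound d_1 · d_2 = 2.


Common zeros: {(3, 1)}; count = 1; Bézout bound = 2.

deg(f) = 1, deg(g) = 2, so Bézout bound = 2.
Scan x ∈ F_5. For each x, list the y ∈ F_5 with f(x, y) ≡ 0 and those with g(x, y) ≡ 0 (mod 5); the common zeros in that column are the intersection.
  x = 0: f ≡ 0 at y ∈ {3}; g ≡ 0 at y ∈ {2}; common: ∅.
  x = 1: f ≡ 0 at y ∈ {4}; g ≡ 0 at y ∈ {3}; common: ∅.
  x = 2: f ≡ 0 at y ∈ {0}; g ≡ 0 at y ∈ {1}; common: ∅.
  x = 3: f ≡ 0 at y ∈ {1}; g ≡ 0 at y ∈ {1}; common: {1}.
  x = 4: f ≡ 0 at y ∈ {2}; g ≡ 0 at y ∈ {3}; common: ∅.
Collecting: common zeros = {(3, 1)}, so the count is 1.
Comparison with the Bézout bound: 1 ≤ 2 = deg(f)·deg(g), as expected for curves with no common component (the affine F_5-count falls short of the bound because intersections may lie at infinity, over extension fields, or carry multiplicity).


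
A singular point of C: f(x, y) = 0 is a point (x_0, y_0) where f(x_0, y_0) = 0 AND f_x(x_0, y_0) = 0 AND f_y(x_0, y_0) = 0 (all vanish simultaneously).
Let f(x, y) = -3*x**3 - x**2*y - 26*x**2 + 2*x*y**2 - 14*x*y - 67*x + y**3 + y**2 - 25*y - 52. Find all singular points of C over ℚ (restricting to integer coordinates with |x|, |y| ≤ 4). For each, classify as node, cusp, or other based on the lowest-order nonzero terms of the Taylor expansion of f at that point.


Singular points: {(-3, 2)}; classification: node.

Compute partial derivatives:
  f_x = -9*x**2 - 2*x*y - 52*x + 2*y**2 - 14*y - 67.
  f_y = -x**2 + 4*x*y - 14*x + 3*y**2 + 2*y - 25.
Scan x_0 ∈ {−4, ..., 4}. For each x_0, f_y(x_0, y) is a polynomial in y; find its integer roots y ∈ {−4, ..., 4}, then test f_x and f at those candidates.
  x = -4: f_y(-4, y) = 3*y**2 - 14*y + 15; vanishes at y ∈ {3}. (-4, 3): f_x = -3 ≠ 0.
  x = -3: f_y(-3, y) = 3*y**2 - 10*y + 8; vanishes at y ∈ {2}. (-3, 2): f_x = 0, f = 0 — SINGULAR.
  x = -2: f_y(-2, y) = 3*y**2 - 6*y - 1; no integer root y with |y| ≤ 4.
  x = -1: f_y(-1, y) = 3*y**2 - 2*y - 12; no integer root y with |y| ≤ 4.
  x = 0: f_y(0, y) = 3*y**2 + 2*y - 25; no integer root y with |y| ≤ 4.
  x = 1: f_y(1, y) = 3*y**2 + 6*y - 40; no integer root y with |y| ≤ 4.
  x = 2: f_y(2, y) = 3*y**2 + 10*y - 57; vanishes at y ∈ {3}. (2, 3): f_x = -243 ≠ 0.
  x = 3: f_y(3, y) = 3*y**2 + 14*y - 76; no integer root y with |y| ≤ 4.
  x = 4: f_y(4, y) = 3*y**2 + 18*y - 97; no integer root y with |y| ≤ 4.
Only singular point on the grid: (-3, 2).
Classify: substitute x = -3 + u, y = 2 + v and expand: f = -3*u**3 - u**2*v - u**2 + 2*u*v**2 + v**3 + v**2.
No constant or linear terms (consistent with a singular point). Quadratic part: -u**2 + v**2. Cubic part: -3*u**3 - u**2*v + 2*u*v**2 + v**3.
The quadratic part v**2 - u**2 = (v − u)(v + u) splits into two distinct linear factors, so there are two distinct tangent lines y − 2 = ±(x − -3) — this is a node (ordinary double point).
Classification: node.


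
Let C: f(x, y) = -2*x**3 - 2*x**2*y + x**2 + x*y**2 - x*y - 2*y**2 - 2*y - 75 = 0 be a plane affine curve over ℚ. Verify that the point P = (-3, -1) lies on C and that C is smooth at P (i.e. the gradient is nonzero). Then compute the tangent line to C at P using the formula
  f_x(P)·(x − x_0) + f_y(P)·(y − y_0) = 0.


Tangent line at P: -70*x - 7*y - 217 = 0.

Step 1: f(-3, -1) = 0, so P lies on C.
Step 2: partial derivatives
  f_x(x, y) = -6*x**2 - 4*x*y + 2*x + y**2 - y, f_y(x, y) = -2*x**2 + 2*x*y - x - 4*y - 2.
  f_x(P) = -70, f_y(P) = -7 (gradient nonzero, so P is smooth).
Step 3: tangent line at P: -70·(x − -3) + -7·(y − -1) = 0.
Expanding: -70*x - 7*y - 217 = 0.


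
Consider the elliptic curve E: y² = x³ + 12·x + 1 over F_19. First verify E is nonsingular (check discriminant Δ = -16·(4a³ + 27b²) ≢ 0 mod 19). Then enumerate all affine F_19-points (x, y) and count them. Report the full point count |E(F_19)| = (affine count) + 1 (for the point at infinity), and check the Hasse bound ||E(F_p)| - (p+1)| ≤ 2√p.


Affine points = {(0, 1), (0, 18), (3, 8), (3, 11), (6, 2), (6, 17), (8, 1), (8, 18), (10, 0), (11, 1), (11, 18), (12, 7), (12, 12), (13, 6), (13, 13), (14, 5), (14, 14), (17, 8), (17, 11), (18, 8), (18, 11)}; affine count = 21; |E(F_19)| = 22.

Discriminant check: Δ ∝ 4a³ + 27b² = 4·12³ + 27·1² = 4·1728 + 27·1 ≡ 4 (mod 19). Nonzero ⇒ E is nonsingular.
For each x ∈ F_19, compute rhs = x³ + 12·x + 1 mod 19, then count y ∈ F_19 with y² ≡ rhs.
  x = 0: rhs = 1, matching y values: 1, 18 (2 points).
  x = 1: rhs = 14, matching y values: none (0 points).
  x = 2: rhs = 14, matching y values: none (0 points).
  x = 3: rhs = 7, matching y values: 8, 11 (2 points).
  x = 4: rhs = 18, matching y values: none (0 points).
  x = 5: rhs = 15, matching y values: none (0 points).
  x = 6: rhs = 4, matching y values: 2, 17 (2 points).
  x = 7: rhs = 10, matching y values: none (0 points).
  x = 8: rhs = 1, matching y values: 1, 18 (2 points).
  x = 9: rhs = 2, matching y values: none (0 points).
  x = 10: rhs = 0, matching y values: 0 (1 points).
  x = 11: rhs = 1, matching y values: 1, 18 (2 points).
  x = 12: rhs = 11, matching y values: 7, 12 (2 points).
  x = 13: rhs = 17, matching y values: 6, 13 (2 points).
  x = 14: rhs = 6, matching y values: 5, 14 (2 points).
  x = 15: rhs = 3, matching y values: none (0 points).
  x = 16: rhs = 14, matching y values: none (0 points).
  x = 17: rhs = 7, matching y values: 8, 11 (2 points).
  x = 18: rhs = 7, matching y values: 8, 11 (2 points).
Total affine count: 21.
Full point count |E(F_19)| = 21 + 1 = 22.
Hasse bound: |22 − (19+1)| = |2| = 2 ≤ 2√19 ≈ 8.7178 ✓.


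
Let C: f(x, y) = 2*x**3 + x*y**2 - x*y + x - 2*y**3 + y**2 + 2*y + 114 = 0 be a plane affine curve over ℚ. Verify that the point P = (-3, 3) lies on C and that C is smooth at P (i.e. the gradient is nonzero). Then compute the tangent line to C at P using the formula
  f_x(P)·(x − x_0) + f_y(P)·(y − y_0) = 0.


Tangent line at P: 61*x - 61*y + 366 = 0.

Step 1: f(-3, 3) = 0, so P lies on C.
Step 2: partial derivatives
  f_x(x, y) = 6*x**2 + y**2 - y + 1, f_y(x, y) = 2*x*y - x - 6*y**2 + 2*y + 2.
  f_x(P) = 61, f_y(P) = -61 (gradient nonzero, so P is smooth).
Step 3: tangent line at P: 61·(x − -3) + -61·(y − 3) = 0.
Expanding: 61*x - 61*y + 366 = 0.


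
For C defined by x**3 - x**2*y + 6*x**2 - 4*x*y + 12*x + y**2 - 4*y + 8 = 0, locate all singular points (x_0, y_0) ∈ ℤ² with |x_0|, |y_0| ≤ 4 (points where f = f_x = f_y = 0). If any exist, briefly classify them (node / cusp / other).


Singular points: {(-2, 0)}; classification: cusp.

Compute partial derivatives:
  f_x = 3*x**2 - 2*x*y + 12*x - 4*y + 12.
  f_y = -x**2 - 4*x + 2*y - 4.
Scan x_0 ∈ {−4, ..., 4}. For each x_0, f_y(x_0, y) is a polynomial in y; find its integer roots y ∈ {−4, ..., 4}, then test f_x and f at those candidates.
  x = -4: f_y(-4, y) = 2*y - 4; vanishes at y ∈ {2}. (-4, 2): f_x = 20 ≠ 0.
  x = -3: f_y(-3, y) = 2*y - 1; no integer root y with |y| ≤ 4.
  x = -2: f_y(-2, y) = 2*y; vanishes at y ∈ {0}. (-2, 0): f_x = 0, f = 0 — SINGULAR.
  x = -1: f_y(-1, y) = 2*y - 1; no integer root y with |y| ≤ 4.
  x = 0: f_y(0, y) = 2*y - 4; vanishes at y ∈ {2}. (0, 2): f_x = 4 ≠ 0.
  x = 1: f_y(1, y) = 2*y - 9; no integer root y with |y| ≤ 4.
  x = 2: f_y(2, y) = 2*y - 16; no integer root y with |y| ≤ 4.
  x = 3: f_y(3, y) = 2*y - 25; no integer root y with |y| ≤ 4.
  x = 4: f_y(4, y) = 2*y - 36; no integer root y with |y| ≤ 4.
Only singular point on the grid: (-2, 0).
Classify: substitute x = -2 + u, y = 0 + v and expand: f = u**3 - u**2*v + v**2.
No constant or linear terms (consistent with a singular point). Quadratic part: v**2. Cubic part: u**3 - u**2*v.
The quadratic part v**2 is a perfect square, so there is a single (double) tangent line v = 0, i.e. y = 0. Restricting the cubic part to that line (v = 0) leaves u**3 ≠ 0, so f is not divisible by v and the branch is v² ≈ -u**3 to lowest order — this is a cusp.
Classification: cusp.


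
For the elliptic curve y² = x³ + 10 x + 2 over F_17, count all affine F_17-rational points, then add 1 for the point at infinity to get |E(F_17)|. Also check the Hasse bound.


Affine points = {(0, 6), (0, 11), (1, 8), (1, 9), (2, 8), (2, 9), (3, 5), (3, 12), (4, 2), (4, 15), (8, 4), (8, 13), (11, 7), (11, 10), (13, 0), (14, 8), (14, 9), (15, 5), (15, 12), (16, 5), (16, 12)}; affine count = 21; |E(F_17)| = 22.

Discriminant check: Δ ∝ 4a³ + 27b² = 4·10³ + 27·2² = 4·1000 + 27·4 ≡ 11 (mod 17). Nonzero ⇒ E is nonsingular.
For each x ∈ F_17, compute rhs = x³ + 10·x + 2 mod 17, then count y ∈ F_17 with y² ≡ rhs.
  x = 0: rhs = 2, matching y values: 6, 11 (2 points).
  x = 1: rhs = 13, matching y values: 8, 9 (2 points).
  x = 2: rhs = 13, matching y values: 8, 9 (2 points).
  x = 3: rhs = 8, matching y values: 5, 12 (2 points).
  x = 4: rhs = 4, matching y values: 2, 15 (2 points).
  x = 5: rhs = 7, matching y values: none (0 points).
  x = 6: rhs = 6, matching y values: none (0 points).
  x = 7: rhs = 7, matching y values: none (0 points).
  x = 8: rhs = 16, matching y values: 4, 13 (2 points).
  x = 9: rhs = 5, matching y values: none (0 points).
  x = 10: rhs = 14, matching y values: none (0 points).
  x = 11: rhs = 15, matching y values: 7, 10 (2 points).
  x = 12: rhs = 14, matching y values: none (0 points).
  x = 13: rhs = 0, matching y values: 0 (1 points).
  x = 14: rhs = 13, matching y values: 8, 9 (2 points).
  x = 15: rhs = 8, matching y values: 5, 12 (2 points).
  x = 16: rhs = 8, matching y values: 5, 12 (2 points).
Total affine count: 21.
Full point count |E(F_17)| = 21 + 1 = 22.
Hasse bound: |22 − (17+1)| = |4| = 4 ≤ 2√17 ≈ 8.2462 ✓.


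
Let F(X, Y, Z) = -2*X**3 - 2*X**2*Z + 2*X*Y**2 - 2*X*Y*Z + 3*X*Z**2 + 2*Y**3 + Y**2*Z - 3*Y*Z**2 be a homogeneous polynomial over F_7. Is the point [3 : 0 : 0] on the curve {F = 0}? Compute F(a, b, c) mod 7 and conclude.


F(3,0,0) ≡ 2 (mod 7); P is NOT on the curve.

Evaluate F(3, 0, 0) term-by-term (mod 7).
  -2*X**3 ↦ -2·27·1·1 = -54
  -2*X**2*Z ↦ -2·9·1·0 = 0
  2*X*Y**2 ↦ 2·3·0·1 = 0
  -2*X*Y*Z ↦ -2·3·0·0 = 0
  3*X*Z**2 ↦ 3·3·1·0 = 0
  2*Y**3 ↦ 2·1·0·1 = 0
  Y**2*Z ↦ 1·1·0·0 = 0
  -3*Y*Z**2 ↦ -3·1·0·0 = 0
Sum: F(3, 0, 0) = (-54) + (0) + (0) + (0) + (0) + (0) + (0) + (0) = -54.
Reducing mod 7: -54 ≡ 2 (mod 7).
Since F(a, b, c) ≡ 2 ≠ 0 (mod 7), P does NOT lie on the curve.


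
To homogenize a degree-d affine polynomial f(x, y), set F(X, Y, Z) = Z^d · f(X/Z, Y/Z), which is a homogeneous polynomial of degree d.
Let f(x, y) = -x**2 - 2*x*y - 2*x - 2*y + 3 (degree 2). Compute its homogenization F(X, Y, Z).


F(X, Y, Z) = -X**2 - 2*X*Y - 2*X*Z - 2*Y*Z + 3*Z**2

deg(f) = 2.
Substitute x = X/Z, y = Y/Z into f, then multiply by Z^2.
  monomial -1·x^2·y^0 ↦ -1·X^2·Y^0·Z^0.
  monomial -2·x^1·y^1 ↦ -2·X^1·Y^1·Z^0.
  monomial -2·x^1·y^0 ↦ -2·X^1·Y^0·Z^1.
  monomial -2·x^0·y^1 ↦ -2·X^0·Y^1·Z^1.
  monomial 3·x^0·y^0 ↦ 3·X^0·Y^0·Z^2.
Collecting: F(X, Y, Z) = -X**2 - 2*X*Y - 2*X*Z - 2*Y*Z + 3*Z**2.


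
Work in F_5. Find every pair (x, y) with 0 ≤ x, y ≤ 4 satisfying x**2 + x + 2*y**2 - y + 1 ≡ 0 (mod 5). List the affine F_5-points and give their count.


Affine F_5-points: {(2, 4)}; count = 1.

For each of the 25 pairs (x, y) ∈ F_5², evaluate f(x, y) mod 5. Record the zeros.
  x = 0: [0↦1, 1↦2, 2↦2, 3↦1, 4↦4]  zeros at y ∈ ∅
  x = 1: [0↦3, 1↦4, 2↦4, 3↦3, 4↦1]  zeros at y ∈ ∅
  x = 2: [0↦2, 1↦3, 2↦3, 3↦2, 4↦0]  zeros at y ∈ {4}
  x = 3: [0↦3, 1↦4, 2↦4, 3↦3, 4↦1]  zeros at y ∈ ∅
  x = 4: [0↦1, 1↦2, 2↦2, 3↦1, 4↦4]  zeros at y ∈ ∅
Collecting zeros: affine points = {(2, 4)}.
Total count |C(F_5)_aff| = 1.


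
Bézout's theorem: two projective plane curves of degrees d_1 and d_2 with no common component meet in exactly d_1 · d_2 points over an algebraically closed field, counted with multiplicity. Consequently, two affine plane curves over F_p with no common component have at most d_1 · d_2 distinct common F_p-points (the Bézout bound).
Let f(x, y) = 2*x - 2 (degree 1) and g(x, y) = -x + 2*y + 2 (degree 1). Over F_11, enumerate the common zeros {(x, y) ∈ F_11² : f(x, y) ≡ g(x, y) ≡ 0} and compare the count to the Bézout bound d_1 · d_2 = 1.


Common zeros: {(1, 5)}; count = 1; Bézout bound = 1.

deg(f) = 1, deg(g) = 1, so Bézout bound = 1.
Scan x ∈ F_11. For each x, list the y ∈ F_11 with f(x, y) ≡ 0 and those with g(x, y) ≡ 0 (mod 11); the common zeros in that column are the intersection.
  x = 0: f ≡ 0 at y ∈ ∅; g ≡ 0 at y ∈ {10}; common: ∅.
  x = 1: f ≡ 0 at y ∈ {0, 1, 2, 3, 4, 5, 6, 7, 8, 9, 10}; g ≡ 0 at y ∈ {5}; common: {5}.
  x = 2: f ≡ 0 at y ∈ ∅; g ≡ 0 at y ∈ {0}; common: ∅.
  x = 3: f ≡ 0 at y ∈ ∅; g ≡ 0 at y ∈ {6}; common: ∅.
  x = 4: f ≡ 0 at y ∈ ∅; g ≡ 0 at y ∈ {1}; common: ∅.
  x = 5: f ≡ 0 at y ∈ ∅; g ≡ 0 at y ∈ {7}; common: ∅.
  x = 6: f ≡ 0 at y ∈ ∅; g ≡ 0 at y ∈ {2}; common: ∅.
  x = 7: f ≡ 0 at y ∈ ∅; g ≡ 0 at y ∈ {8}; common: ∅.
  x = 8: f ≡ 0 at y ∈ ∅; g ≡ 0 at y ∈ {3}; common: ∅.
  x = 9: f ≡ 0 at y ∈ ∅; g ≡ 0 at y ∈ {9}; common: ∅.
  x = 10: f ≡ 0 at y ∈ ∅; g ≡ 0 at y ∈ {4}; common: ∅.
Collecting: common zeros = {(1, 5)}, so the count is 1.
Comparison with the Bézout bound: 1 ≤ 1 = deg(f)·deg(g), as expected for curves with no common component (the bound is attained).


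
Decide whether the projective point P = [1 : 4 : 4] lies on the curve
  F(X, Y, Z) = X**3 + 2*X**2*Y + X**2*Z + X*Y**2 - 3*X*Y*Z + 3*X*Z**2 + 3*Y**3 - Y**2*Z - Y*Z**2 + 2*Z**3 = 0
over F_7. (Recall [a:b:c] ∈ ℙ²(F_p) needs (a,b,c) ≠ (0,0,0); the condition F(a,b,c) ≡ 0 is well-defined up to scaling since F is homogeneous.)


F(1,4,4) ≡ 4 (mod 7); P is NOT on the curve.

Evaluate F(1, 4, 4) term-by-term (mod 7).
  X**3 ↦ 1·1·1·1 = 1
  2*X**2*Y ↦ 2·1·4·1 = 8
  X**2*Z ↦ 1·1·1·4 = 4
  X*Y**2 ↦ 1·1·16·1 = 16
  -3*X*Y*Z ↦ -3·1·4·4 = -48
  3*X*Z**2 ↦ 3·1·1·16 = 48
  3*Y**3 ↦ 3·1·64·1 = 192
  -Y**2*Z ↦ -1·1·16·4 = -64
  -Y*Z**2 ↦ -1·1·4·16 = -64
  2*Z**3 ↦ 2·1·1·64 = 128
Sum: F(1, 4, 4) = (1) + (8) + (4) + (16) + (-48) + (48) + (192) + (-64) + (-64) + (128) = 221.
Reducing mod 7: 221 ≡ 4 (mod 7).
Since F(a, b, c) ≡ 4 ≠ 0 (mod 7), P does NOT lie on the curve.


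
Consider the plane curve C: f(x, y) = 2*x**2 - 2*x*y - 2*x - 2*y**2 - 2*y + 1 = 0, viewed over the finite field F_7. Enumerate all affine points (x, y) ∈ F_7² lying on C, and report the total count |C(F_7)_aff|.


Affine F_7-points: {(3, 5)}; count = 1.

For each of the 49 pairs (x, y) ∈ F_7², evaluate f(x, y) mod 7. Record the zeros.
  x = 0: [0↦1, 1↦4, 2↦3, 3↦5, 4↦3, 5↦4, 6↦1]  zeros at y ∈ ∅
  x = 1: [0↦1, 1↦2, 2↦6, 3↦6, 4↦2, 5↦1, 6↦3]  zeros at y ∈ ∅
  x = 2: [0↦5, 1↦4, 2↦6, 3↦4, 4↦5, 5↦2, 6↦2]  zeros at y ∈ ∅
  x = 3: [0↦6, 1↦3, 2↦3, 3↦6, 4↦5, 5↦0, 6↦5]  zeros at y ∈ {5}
  x = 4: [0↦4, 1↦6, 2↦4, 3↦5, 4↦2, 5↦2, 6↦5]  zeros at y ∈ ∅
  x = 5: [0↦6, 1↦6, 2↦2, 3↦1, 4↦3, 5↦1, 6↦2]  zeros at y ∈ ∅
  x = 6: [0↦5, 1↦3, 2↦4, 3↦1, 4↦1, 5↦4, 6↦3]  zeros at y ∈ ∅
Collecting zeros: affine points = {(3, 5)}.
Total count |C(F_7)_aff| = 1.


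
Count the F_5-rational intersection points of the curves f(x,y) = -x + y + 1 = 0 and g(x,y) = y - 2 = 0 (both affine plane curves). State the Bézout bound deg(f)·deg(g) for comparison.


Common zeros: {(3, 2)}; count = 1; Bézout bound = 1.

deg(f) = 1, deg(g) = 1, so Bézout bound = 1.
Scan x ∈ F_5. For each x, list the y ∈ F_5 with f(x, y) ≡ 0 and those with g(x, y) ≡ 0 (mod 5); the common zeros in that column are the intersection.
  x = 0: f ≡ 0 at y ∈ {4}; g ≡ 0 at y ∈ {2}; common: ∅.
  x = 1: f ≡ 0 at y ∈ {0}; g ≡ 0 at y ∈ {2}; common: ∅.
  x = 2: f ≡ 0 at y ∈ {1}; g ≡ 0 at y ∈ {2}; common: ∅.
  x = 3: f ≡ 0 at y ∈ {2}; g ≡ 0 at y ∈ {2}; common: {2}.
  x = 4: f ≡ 0 at y ∈ {3}; g ≡ 0 at y ∈ {2}; common: ∅.
Collecting: common zeros = {(3, 2)}, so the count is 1.
Comparison with the Bézout bound: 1 ≤ 1 = deg(f)·deg(g), as expected for curves with no common component (the bound is attained).


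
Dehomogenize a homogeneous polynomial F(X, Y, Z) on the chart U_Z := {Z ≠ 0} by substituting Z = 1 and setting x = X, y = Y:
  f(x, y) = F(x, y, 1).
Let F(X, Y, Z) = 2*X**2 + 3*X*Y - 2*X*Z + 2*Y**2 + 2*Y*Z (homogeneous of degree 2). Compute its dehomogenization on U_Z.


f(x, y) = 2*x**2 + 3*x*y - 2*x + 2*y**2 + 2*y

On U_Z we set Z = 1. Each monomial c·X^i·Y^j·Z^k in F becomes c·x^i·y^j·1^k = c·x^i·y^j.
Substituting Z = 1: F(X, Y, 1) = 2*x**2 + 3*x*y - 2*x + 2*y**2 + 2*y.
Note: deg(f) ≤ deg(F) = 2; strict inequality happens when F is divisible by Z (lost terms).


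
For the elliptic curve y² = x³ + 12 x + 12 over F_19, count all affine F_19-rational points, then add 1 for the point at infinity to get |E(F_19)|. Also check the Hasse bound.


Affine points = {(1, 5), (1, 14), (2, 5), (2, 14), (5, 8), (5, 11), (10, 7), (10, 12), (13, 3), (13, 16), (14, 6), (14, 13), (16, 5), (16, 14)}; affine count = 14; |E(F_19)| = 15.

Discriminant check: Δ ∝ 4a³ + 27b² = 4·12³ + 27·12² = 4·1728 + 27·144 ≡ 8 (mod 19). Nonzero ⇒ E is nonsingular.
For each x ∈ F_19, compute rhs = x³ + 12·x + 12 mod 19, then count y ∈ F_19 with y² ≡ rhs.
  x = 0: rhs = 12, matching y values: none (0 points).
  x = 1: rhs = 6, matching y values: 5, 14 (2 points).
  x = 2: rhs = 6, matching y values: 5, 14 (2 points).
  x = 3: rhs = 18, matching y values: none (0 points).
  x = 4: rhs = 10, matching y values: none (0 points).
  x = 5: rhs = 7, matching y values: 8, 11 (2 points).
  x = 6: rhs = 15, matching y values: none (0 points).
  x = 7: rhs = 2, matching y values: none (0 points).
  x = 8: rhs = 12, matching y values: none (0 points).
  x = 9: rhs = 13, matching y values: none (0 points).
  x = 10: rhs = 11, matching y values: 7, 12 (2 points).
  x = 11: rhs = 12, matching y values: none (0 points).
  x = 12: rhs = 3, matching y values: none (0 points).
  x = 13: rhs = 9, matching y values: 3, 16 (2 points).
  x = 14: rhs = 17, matching y values: 6, 13 (2 points).
  x = 15: rhs = 14, matching y values: none (0 points).
  x = 16: rhs = 6, matching y values: 5, 14 (2 points).
  x = 17: rhs = 18, matching y values: none (0 points).
  x = 18: rhs = 18, matching y values: none (0 points).
Total affine count: 14.
Full point count |E(F_19)| = 14 + 1 = 15.
Hasse bound: |15 − (19+1)| = |-5| = 5 ≤ 2√19 ≈ 8.7178 ✓.


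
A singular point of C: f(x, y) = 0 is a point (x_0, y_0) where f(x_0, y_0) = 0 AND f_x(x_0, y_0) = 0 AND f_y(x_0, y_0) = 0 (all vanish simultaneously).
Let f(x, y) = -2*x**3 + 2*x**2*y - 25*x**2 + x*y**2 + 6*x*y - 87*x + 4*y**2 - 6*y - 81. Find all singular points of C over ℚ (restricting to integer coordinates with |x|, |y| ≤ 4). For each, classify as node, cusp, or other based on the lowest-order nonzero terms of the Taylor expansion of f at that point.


Singular points: {(-3, 3)}; classification: node.

Compute partial derivatives:
  f_x = -6*x**2 + 4*x*y - 50*x + y**2 + 6*y - 87.
  f_y = 2*x**2 + 2*x*y + 6*x + 8*y - 6.
Scan x_0 ∈ {−4, ..., 4}. For each x_0, f_y(x_0, y) is a polynomial in y; find its integer roots y ∈ {−4, ..., 4}, then test f_x and f at those candidates.
  x = -4: f_y(-4, y) = 2; no integer root y with |y| ≤ 4.
  x = -3: f_y(-3, y) = 2*y - 6; vanishes at y ∈ {3}. (-3, 3): f_x = 0, f = 0 — SINGULAR.
  x = -2: f_y(-2, y) = 4*y - 10; no integer root y with |y| ≤ 4.
  x = -1: f_y(-1, y) = 6*y - 10; no integer root y with |y| ≤ 4.
  x = 0: f_y(0, y) = 8*y - 6; no integer root y with |y| ≤ 4.
  x = 1: f_y(1, y) = 10*y + 2; no integer root y with |y| ≤ 4.
  x = 2: f_y(2, y) = 12*y + 14; no integer root y with |y| ≤ 4.
  x = 3: f_y(3, y) = 14*y + 30; no integer root y with |y| ≤ 4.
  x = 4: f_y(4, y) = 16*y + 50; no integer root y with |y| ≤ 4.
Only singular point on the grid: (-3, 3).
Classify: substitute x = -3 + u, y = 3 + v and expand: f = -2*u**3 + 2*u**2*v - u**2 + u*v**2 + v**2.
No constant or linear terms (consistent with a singular point). Quadratic part: -u**2 + v**2. Cubic part: -2*u**3 + 2*u**2*v + u*v**2.
The quadratic part v**2 - u**2 = (v − u)(v + u) splits into two distinct linear factors, so there are two distinct tangent lines y − 3 = ±(x − -3) — this is a node (ordinary double point).
Classification: node.
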